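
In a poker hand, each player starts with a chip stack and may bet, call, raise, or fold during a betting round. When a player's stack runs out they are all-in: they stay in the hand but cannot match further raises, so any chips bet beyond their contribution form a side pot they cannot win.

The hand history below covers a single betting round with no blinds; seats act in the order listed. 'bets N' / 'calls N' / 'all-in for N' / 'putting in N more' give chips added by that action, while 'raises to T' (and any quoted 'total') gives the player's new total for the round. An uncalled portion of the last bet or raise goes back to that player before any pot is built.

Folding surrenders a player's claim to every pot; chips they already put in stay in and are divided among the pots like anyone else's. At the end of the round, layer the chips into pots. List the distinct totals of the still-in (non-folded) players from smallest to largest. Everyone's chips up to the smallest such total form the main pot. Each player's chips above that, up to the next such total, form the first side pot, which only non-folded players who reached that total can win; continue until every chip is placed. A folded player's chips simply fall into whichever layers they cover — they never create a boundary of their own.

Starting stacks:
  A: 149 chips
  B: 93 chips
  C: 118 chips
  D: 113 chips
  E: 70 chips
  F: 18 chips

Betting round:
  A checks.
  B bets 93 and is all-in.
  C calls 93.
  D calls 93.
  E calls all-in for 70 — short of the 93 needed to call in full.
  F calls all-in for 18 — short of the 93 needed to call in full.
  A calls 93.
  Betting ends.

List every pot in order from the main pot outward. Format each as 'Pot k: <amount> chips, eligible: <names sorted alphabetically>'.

Pot 1: 108 chips, eligible: A, B, C, D, E, F
Pot 2: 260 chips, eligible: A, B, C, D, E
Pot 3: 92 chips, eligible: A, B, C, D

Derivation:
Contributions: A=93, B=93, C=93, D=93, E=70, F=18
Pot levels (distinct totals of non-folded players): 18, 70, 93
Layer 1-18: 18 each from A, B, C, D, E, F = 18*6 = 108 chips; eligible A, B, C, D, E, F
Layer 19-70: 52 each from A, B, C, D, E = 52*5 = 260 chips; eligible A, B, C, D, E
Layer 71-93: 23 each from A, B, C, D = 23*4 = 92 chips; eligible A, B, C, D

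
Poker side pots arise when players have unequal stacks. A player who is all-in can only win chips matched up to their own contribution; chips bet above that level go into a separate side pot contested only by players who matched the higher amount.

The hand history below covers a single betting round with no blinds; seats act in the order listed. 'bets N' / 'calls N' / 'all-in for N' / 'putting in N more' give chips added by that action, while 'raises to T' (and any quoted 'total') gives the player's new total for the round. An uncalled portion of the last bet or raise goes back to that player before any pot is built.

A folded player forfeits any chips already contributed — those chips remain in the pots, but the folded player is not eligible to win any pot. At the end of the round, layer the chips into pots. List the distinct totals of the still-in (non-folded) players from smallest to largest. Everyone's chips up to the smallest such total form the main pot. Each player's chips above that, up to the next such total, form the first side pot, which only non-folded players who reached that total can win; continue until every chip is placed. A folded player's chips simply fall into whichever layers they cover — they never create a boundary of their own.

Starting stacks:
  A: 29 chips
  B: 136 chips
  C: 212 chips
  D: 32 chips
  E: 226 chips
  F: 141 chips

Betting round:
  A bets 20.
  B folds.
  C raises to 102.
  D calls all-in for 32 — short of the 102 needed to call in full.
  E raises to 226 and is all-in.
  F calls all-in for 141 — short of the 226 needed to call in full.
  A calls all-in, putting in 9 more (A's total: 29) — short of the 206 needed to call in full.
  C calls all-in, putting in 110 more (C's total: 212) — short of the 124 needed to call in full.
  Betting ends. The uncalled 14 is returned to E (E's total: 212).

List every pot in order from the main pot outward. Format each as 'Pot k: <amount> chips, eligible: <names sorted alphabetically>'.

Contributions (after 14 returned to E): A=29, C=212, D=32, E=212, F=141
Folded: B
Pot levels (distinct totals of non-folded players): 29, 32, 141, 212
Layer 1-29: 29 each from A, C, D, E, F = 29*5 = 145 chips; eligible A, C, D, E, F
Layer 30-32: 3 each from C, D, E, F = 3*4 = 12 chips; eligible C, D, E, F
Layer 33-141: 109 each from C, E, F = 109*3 = 327 chips; eligible C, E, F
Layer 142-212: 71 each from C, E = 71*2 = 142 chips; eligible C, E

Pot 1: 145 chips, eligible: A, C, D, E, F
Pot 2: 12 chips, eligible: C, D, E, F
Pot 3: 327 chips, eligible: C, E, F
Pot 4: 142 chips, eligible: C, E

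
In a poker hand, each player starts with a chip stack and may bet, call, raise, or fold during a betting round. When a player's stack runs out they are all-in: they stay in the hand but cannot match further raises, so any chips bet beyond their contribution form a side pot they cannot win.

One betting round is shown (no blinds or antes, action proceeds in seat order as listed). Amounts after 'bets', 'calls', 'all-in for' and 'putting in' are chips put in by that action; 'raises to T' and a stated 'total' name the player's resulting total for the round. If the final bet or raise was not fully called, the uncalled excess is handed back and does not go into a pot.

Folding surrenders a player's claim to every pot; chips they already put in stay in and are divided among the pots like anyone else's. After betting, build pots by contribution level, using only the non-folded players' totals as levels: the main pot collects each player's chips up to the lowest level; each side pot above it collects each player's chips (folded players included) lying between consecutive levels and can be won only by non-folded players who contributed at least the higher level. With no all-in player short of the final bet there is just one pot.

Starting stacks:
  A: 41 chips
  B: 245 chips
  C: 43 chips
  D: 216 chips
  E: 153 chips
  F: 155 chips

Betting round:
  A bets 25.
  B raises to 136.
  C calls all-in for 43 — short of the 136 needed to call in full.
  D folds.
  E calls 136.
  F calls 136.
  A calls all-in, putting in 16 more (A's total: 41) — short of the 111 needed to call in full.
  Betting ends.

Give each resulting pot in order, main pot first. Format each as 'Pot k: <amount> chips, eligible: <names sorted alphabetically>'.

Contributions: A=41, B=136, C=43, E=136, F=136
Folded: D
Pot levels (distinct totals of non-folded players): 41, 43, 136
Layer 1-41: 41 each from A, B, C, E, F = 41*5 = 205 chips; eligible A, B, C, E, F
Layer 42-43: 2 each from B, C, E, F = 2*4 = 8 chips; eligible B, C, E, F
Layer 44-136: 93 each from B, E, F = 93*3 = 279 chips; eligible B, E, F

Pot 1: 205 chips, eligible: A, B, C, E, F
Pot 2: 8 chips, eligible: B, C, E, F
Pot 3: 279 chips, eligible: B, E, F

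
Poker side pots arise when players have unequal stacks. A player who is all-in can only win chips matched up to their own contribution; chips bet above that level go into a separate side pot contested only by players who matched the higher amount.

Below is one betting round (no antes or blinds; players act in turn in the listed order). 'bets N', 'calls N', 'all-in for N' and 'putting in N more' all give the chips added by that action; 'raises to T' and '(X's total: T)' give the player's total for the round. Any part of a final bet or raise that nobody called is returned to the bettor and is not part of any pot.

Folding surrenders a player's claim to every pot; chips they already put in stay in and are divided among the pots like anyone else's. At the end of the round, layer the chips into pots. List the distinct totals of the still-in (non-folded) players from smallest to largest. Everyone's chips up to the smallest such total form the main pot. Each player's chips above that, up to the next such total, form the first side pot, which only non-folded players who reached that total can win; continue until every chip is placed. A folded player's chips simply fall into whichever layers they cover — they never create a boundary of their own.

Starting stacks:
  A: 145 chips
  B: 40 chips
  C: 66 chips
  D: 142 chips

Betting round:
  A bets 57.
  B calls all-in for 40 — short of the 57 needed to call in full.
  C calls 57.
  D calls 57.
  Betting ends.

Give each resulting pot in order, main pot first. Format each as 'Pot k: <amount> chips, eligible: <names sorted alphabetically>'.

Contributions: A=57, B=40, C=57, D=57
Pot levels (distinct totals of non-folded players): 40, 57
Layer 1-40: 40 each from A, B, C, D = 40*4 = 160 chips; eligible A, B, C, D
Layer 41-57: 17 each from A, C, D = 17*3 = 51 chips; eligible A, C, D

Pot 1: 160 chips, eligible: A, B, C, D
Pot 2: 51 chips, eligible: A, C, D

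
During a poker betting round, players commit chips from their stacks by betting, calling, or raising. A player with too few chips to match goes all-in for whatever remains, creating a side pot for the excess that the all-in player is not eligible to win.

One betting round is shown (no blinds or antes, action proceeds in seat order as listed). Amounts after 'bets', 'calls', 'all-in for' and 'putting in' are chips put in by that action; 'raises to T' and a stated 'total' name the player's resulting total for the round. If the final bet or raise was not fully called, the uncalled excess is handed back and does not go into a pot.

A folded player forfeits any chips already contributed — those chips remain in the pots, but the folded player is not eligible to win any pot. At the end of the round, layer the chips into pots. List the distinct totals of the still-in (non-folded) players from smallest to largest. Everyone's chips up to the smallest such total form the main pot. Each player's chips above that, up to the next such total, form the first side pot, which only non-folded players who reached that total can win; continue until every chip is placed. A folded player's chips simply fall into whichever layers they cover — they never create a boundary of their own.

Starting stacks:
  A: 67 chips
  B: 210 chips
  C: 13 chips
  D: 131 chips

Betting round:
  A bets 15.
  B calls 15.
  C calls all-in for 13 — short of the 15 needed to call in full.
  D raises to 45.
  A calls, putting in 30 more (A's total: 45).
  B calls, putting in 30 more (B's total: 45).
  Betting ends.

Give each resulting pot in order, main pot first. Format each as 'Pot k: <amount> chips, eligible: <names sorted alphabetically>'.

Contributions: A=45, B=45, C=13, D=45
Pot levels (distinct totals of non-folded players): 13, 45
Layer 1-13: 13 each from A, B, C, D = 13*4 = 52 chips; eligible A, B, C, D
Layer 14-45: 32 each from A, B, D = 32*3 = 96 chips; eligible A, B, D

Pot 1: 52 chips, eligible: A, B, C, D
Pot 2: 96 chips, eligible: A, B, D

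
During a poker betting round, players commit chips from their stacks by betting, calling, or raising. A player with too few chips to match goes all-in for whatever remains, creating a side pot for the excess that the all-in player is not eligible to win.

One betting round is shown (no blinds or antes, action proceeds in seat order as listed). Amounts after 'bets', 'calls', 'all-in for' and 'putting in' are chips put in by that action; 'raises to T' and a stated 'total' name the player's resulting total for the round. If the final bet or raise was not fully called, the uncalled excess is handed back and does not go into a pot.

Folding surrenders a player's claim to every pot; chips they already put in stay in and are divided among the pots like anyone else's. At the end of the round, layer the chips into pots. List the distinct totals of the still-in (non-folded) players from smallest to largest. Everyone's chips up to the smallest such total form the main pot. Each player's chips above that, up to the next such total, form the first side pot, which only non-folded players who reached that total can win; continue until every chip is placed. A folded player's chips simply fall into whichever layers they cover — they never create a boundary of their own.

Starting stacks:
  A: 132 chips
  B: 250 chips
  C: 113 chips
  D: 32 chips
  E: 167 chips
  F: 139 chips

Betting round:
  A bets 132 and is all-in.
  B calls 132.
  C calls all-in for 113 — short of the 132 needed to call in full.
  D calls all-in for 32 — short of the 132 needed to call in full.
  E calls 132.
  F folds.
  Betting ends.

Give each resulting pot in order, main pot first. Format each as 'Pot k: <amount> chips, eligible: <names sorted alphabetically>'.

Contributions: A=132, B=132, C=113, D=32, E=132
Folded: F
Pot levels (distinct totals of non-folded players): 32, 113, 132
Layer 1-32: 32 each from A, B, C, D, E = 32*5 = 160 chips; eligible A, B, C, D, E
Layer 33-113: 81 each from A, B, C, E = 81*4 = 324 chips; eligible A, B, C, E
Layer 114-132: 19 each from A, B, E = 19*3 = 57 chips; eligible A, B, E

Pot 1: 160 chips, eligible: A, B, C, D, E
Pot 2: 324 chips, eligible: A, B, C, E
Pot 3: 57 chips, eligible: A, B, E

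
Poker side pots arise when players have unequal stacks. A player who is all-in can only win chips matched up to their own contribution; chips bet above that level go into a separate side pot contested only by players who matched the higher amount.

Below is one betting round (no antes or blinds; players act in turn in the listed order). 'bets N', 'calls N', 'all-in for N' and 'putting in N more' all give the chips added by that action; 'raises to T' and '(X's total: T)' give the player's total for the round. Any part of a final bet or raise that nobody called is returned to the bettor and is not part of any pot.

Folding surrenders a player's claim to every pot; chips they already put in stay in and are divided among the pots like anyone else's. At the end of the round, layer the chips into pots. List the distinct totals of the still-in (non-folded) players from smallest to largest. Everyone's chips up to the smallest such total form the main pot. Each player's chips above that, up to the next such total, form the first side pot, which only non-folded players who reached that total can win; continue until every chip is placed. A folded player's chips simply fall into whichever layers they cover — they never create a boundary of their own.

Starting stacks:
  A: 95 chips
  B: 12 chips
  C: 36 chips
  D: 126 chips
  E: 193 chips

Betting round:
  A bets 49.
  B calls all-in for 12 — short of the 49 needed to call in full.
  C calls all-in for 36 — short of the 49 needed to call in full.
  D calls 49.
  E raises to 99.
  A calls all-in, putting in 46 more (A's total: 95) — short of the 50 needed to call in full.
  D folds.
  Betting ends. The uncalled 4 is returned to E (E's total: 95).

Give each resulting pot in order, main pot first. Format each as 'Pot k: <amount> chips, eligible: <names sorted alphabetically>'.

Pot 1: 60 chips, eligible: A, B, C, E
Pot 2: 96 chips, eligible: A, C, E
Pot 3: 131 chips, eligible: A, E

Derivation:
Contributions (after 4 returned to E): A=95, B=12, C=36, D=49, E=95
Folded: D
Pot levels (distinct totals of non-folded players): 12, 36, 95
Layer 1-12: 12 each from A, B, C, D, E = 12*5 = 60 chips; eligible A, B, C, E
Layer 13-36: 24 each from A, C, D, E = 24*4 = 96 chips; eligible A, C, E
Layer 37-95: A 59 + D 13 + E 59 = 131 chips; eligible A, E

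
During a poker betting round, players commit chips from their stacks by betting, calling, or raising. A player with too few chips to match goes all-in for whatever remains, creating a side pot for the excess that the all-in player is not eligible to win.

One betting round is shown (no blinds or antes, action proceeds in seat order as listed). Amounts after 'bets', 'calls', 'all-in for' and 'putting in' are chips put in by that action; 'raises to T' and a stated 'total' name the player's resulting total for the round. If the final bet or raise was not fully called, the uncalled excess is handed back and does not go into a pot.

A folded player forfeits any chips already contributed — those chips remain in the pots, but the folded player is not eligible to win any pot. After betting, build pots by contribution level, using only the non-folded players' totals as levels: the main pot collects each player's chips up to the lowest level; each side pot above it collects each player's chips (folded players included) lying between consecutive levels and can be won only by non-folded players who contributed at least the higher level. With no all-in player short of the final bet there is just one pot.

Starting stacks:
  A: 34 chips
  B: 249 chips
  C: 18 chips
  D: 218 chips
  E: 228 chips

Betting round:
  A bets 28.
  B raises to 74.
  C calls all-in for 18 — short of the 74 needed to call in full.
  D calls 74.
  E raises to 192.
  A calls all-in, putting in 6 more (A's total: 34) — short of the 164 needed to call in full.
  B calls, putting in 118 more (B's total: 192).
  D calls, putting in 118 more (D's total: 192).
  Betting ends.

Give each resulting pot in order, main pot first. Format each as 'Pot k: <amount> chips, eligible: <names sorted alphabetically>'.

Pot 1: 90 chips, eligible: A, B, C, D, E
Pot 2: 64 chips, eligible: A, B, D, E
Pot 3: 474 chips, eligible: B, D, E

Derivation:
Contributions: A=34, B=192, C=18, D=192, E=192
Pot levels (distinct totals of non-folded players): 18, 34, 192
Layer 1-18: 18 each from A, B, C, D, E = 18*5 = 90 chips; eligible A, B, C, D, E
Layer 19-34: 16 each from A, B, D, E = 16*4 = 64 chips; eligible A, B, D, E
Layer 35-192: 158 each from B, D, E = 158*3 = 474 chips; eligible B, D, E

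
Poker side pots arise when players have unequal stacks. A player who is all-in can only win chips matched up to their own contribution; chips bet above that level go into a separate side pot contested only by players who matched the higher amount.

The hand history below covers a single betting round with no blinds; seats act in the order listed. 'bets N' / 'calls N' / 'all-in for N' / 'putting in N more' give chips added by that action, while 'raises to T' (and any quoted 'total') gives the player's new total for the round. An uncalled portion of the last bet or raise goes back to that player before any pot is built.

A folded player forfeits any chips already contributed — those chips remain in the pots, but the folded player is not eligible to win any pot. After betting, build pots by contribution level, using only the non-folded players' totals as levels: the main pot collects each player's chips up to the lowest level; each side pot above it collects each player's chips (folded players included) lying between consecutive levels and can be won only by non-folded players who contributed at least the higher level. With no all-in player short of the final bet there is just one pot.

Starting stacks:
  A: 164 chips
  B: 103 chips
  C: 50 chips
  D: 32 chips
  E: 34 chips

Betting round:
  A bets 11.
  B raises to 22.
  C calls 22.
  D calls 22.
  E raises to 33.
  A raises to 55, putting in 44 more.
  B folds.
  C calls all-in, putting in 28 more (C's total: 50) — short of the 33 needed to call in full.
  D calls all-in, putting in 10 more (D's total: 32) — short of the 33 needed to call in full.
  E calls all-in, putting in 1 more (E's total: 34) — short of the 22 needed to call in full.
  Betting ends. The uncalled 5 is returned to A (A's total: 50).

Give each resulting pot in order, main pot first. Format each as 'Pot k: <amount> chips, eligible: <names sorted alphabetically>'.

Contributions (after 5 returned to A): A=50, B=22, C=50, D=32, E=34
Folded: B
Pot levels (distinct totals of non-folded players): 32, 34, 50
Layer 1-32: A 32 + B 22 + C 32 + D 32 + E 32 = 150 chips; eligible A, C, D, E
Layer 33-34: 2 each from A, C, E = 2*3 = 6 chips; eligible A, C, E
Layer 35-50: 16 each from A, C = 16*2 = 32 chips; eligible A, C

Pot 1: 150 chips, eligible: A, C, D, E
Pot 2: 6 chips, eligible: A, C, E
Pot 3: 32 chips, eligible: A, C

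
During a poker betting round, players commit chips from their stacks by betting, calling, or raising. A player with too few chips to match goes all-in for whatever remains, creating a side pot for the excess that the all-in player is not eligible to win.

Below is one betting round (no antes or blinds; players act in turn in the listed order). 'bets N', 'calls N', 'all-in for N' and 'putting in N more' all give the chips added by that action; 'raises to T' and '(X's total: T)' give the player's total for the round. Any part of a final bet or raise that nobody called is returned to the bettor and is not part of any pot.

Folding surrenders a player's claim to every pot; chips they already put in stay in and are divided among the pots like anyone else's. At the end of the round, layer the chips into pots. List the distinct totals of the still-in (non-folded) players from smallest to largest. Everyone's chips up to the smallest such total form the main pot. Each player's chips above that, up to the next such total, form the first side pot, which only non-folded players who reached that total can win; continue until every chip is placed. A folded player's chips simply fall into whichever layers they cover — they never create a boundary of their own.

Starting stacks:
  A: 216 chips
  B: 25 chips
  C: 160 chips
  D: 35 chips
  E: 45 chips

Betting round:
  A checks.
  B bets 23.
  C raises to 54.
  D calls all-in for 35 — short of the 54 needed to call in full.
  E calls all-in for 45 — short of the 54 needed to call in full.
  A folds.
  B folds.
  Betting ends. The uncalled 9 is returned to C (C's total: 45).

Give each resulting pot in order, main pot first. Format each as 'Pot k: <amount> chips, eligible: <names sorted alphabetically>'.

Pot 1: 128 chips, eligible: C, D, E
Pot 2: 20 chips, eligible: C, E

Derivation:
Contributions (after 9 returned to C): B=23, C=45, D=35, E=45
Folded: A, B
Pot levels (distinct totals of non-folded players): 35, 45
Layer 1-35: B 23 + C 35 + D 35 + E 35 = 128 chips; eligible C, D, E
Layer 36-45: 10 each from C, E = 10*2 = 20 chips; eligible C, E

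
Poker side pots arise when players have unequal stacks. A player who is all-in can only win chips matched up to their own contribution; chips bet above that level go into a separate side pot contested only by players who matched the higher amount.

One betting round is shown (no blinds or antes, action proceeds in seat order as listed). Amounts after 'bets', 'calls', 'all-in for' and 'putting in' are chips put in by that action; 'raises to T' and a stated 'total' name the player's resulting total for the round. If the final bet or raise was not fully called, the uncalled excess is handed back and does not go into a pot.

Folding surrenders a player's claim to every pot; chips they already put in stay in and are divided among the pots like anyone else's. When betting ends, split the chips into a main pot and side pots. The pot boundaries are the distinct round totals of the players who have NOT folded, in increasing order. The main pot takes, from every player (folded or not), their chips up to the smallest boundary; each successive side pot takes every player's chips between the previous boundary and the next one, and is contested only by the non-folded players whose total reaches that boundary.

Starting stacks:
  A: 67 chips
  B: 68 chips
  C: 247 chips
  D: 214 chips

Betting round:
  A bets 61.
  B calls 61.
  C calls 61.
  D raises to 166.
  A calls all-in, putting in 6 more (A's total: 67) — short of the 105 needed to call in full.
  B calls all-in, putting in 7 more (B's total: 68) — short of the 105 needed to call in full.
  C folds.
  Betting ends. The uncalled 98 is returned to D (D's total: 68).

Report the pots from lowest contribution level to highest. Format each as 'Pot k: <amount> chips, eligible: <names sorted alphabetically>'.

Contributions (after 98 returned to D): A=67, B=68, C=61, D=68
Folded: C
Pot levels (distinct totals of non-folded players): 67, 68
Layer 1-67: A 67 + B 67 + C 61 + D 67 = 262 chips; eligible A, B, D
Layer 68-68: 1 each from B, D = 1*2 = 2 chips; eligible B, D

Pot 1: 262 chips, eligible: A, B, D
Pot 2: 2 chips, eligible: B, D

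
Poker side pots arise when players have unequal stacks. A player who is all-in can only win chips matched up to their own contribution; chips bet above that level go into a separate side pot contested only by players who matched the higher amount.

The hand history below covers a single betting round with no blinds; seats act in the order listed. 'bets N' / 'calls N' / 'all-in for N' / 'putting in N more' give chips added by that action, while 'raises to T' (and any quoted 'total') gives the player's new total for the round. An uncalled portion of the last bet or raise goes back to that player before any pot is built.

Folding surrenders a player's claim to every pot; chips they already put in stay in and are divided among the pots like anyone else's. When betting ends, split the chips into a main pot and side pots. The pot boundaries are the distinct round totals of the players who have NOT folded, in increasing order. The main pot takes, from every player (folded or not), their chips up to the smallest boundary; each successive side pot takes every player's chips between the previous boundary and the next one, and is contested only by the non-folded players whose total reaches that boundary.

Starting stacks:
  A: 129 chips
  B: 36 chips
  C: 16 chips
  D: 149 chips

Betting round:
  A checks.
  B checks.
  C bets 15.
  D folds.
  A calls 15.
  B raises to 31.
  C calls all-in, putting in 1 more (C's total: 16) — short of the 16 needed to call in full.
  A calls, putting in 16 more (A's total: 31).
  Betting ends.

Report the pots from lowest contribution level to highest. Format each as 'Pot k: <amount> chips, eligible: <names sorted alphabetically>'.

Contributions: A=31, B=31, C=16
Folded: D
Pot levels (distinct totals of non-folded players): 16, 31
Layer 1-16: 16 each from A, B, C = 16*3 = 48 chips; eligible A, B, C
Layer 17-31: 15 each from A, B = 15*2 = 30 chips; eligible A, B

Pot 1: 48 chips, eligible: A, B, C
Pot 2: 30 chips, eligible: A, B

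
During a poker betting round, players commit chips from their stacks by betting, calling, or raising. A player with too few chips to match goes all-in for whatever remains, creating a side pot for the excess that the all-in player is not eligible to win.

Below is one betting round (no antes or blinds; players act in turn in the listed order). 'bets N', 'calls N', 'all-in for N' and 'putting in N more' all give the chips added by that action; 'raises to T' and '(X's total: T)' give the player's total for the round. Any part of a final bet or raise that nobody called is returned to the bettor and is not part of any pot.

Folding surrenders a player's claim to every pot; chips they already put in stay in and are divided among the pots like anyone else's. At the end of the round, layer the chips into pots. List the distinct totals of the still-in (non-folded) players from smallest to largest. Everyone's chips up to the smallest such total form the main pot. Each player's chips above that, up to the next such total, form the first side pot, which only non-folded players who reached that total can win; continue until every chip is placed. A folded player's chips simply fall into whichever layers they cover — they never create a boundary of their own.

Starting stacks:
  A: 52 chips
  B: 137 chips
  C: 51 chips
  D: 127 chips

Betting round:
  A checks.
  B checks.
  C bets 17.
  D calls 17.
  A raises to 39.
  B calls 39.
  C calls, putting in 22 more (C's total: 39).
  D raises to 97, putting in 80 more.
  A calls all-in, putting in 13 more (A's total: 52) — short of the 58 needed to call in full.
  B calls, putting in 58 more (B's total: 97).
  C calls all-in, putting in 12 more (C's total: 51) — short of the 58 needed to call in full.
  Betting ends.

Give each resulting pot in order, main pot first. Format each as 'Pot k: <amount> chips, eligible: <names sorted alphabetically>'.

Pot 1: 204 chips, eligible: A, B, C, D
Pot 2: 3 chips, eligible: A, B, D
Pot 3: 90 chips, eligible: B, D

Derivation:
Contributions: A=52, B=97, C=51, D=97
Pot levels (distinct totals of non-folded players): 51, 52, 97
Layer 1-51: 51 each from A, B, C, D = 51*4 = 204 chips; eligible A, B, C, D
Layer 52-52: 1 each from A, B, D = 1*3 = 3 chips; eligible A, B, D
Layer 53-97: 45 each from B, D = 45*2 = 90 chips; eligible B, D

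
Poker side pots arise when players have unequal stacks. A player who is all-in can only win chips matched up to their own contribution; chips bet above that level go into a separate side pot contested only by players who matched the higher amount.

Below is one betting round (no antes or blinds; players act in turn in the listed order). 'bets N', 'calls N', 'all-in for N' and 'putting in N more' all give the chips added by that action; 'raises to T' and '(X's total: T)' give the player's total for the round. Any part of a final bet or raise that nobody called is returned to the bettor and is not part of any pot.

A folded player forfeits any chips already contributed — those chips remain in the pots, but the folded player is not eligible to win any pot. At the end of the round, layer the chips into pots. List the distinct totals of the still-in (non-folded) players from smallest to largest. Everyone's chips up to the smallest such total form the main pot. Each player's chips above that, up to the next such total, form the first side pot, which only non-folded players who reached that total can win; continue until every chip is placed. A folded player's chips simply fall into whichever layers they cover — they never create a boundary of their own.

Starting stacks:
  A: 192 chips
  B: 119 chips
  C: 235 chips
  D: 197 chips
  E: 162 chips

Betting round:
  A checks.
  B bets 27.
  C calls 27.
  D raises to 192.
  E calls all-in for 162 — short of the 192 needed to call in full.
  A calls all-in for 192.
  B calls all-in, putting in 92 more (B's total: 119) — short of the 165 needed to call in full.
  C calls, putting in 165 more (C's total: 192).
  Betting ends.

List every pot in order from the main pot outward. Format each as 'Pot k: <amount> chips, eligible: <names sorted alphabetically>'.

Contributions: A=192, B=119, C=192, D=192, E=162
Pot levels (distinct totals of non-folded players): 119, 162, 192
Layer 1-119: 119 each from A, B, C, D, E = 119*5 = 595 chips; eligible A, B, C, D, E
Layer 120-162: 43 each from A, C, D, E = 43*4 = 172 chips; eligible A, C, D, E
Layer 163-192: 30 each from A, C, D = 30*3 = 90 chips; eligible A, C, D

Pot 1: 595 chips, eligible: A, B, C, D, E
Pot 2: 172 chips, eligible: A, C, D, E
Pot 3: 90 chips, eligible: A, C, D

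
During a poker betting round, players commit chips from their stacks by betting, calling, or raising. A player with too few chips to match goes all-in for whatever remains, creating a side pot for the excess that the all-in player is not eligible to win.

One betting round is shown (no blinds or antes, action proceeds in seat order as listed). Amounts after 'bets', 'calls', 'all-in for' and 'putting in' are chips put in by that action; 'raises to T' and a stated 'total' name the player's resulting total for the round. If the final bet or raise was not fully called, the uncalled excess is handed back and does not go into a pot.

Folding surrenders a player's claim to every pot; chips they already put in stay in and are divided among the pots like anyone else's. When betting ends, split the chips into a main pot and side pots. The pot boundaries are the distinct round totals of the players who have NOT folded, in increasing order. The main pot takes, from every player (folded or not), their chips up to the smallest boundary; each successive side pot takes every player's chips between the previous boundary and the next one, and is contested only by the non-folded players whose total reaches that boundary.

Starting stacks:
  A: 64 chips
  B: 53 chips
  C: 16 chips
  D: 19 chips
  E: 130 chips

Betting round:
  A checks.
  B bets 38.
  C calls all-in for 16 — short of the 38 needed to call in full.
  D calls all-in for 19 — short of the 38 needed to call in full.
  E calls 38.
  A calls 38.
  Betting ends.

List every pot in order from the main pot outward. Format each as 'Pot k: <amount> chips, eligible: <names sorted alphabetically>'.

Contributions: A=38, B=38, C=16, D=19, E=38
Pot levels (distinct totals of non-folded players): 16, 19, 38
Layer 1-16: 16 each from A, B, C, D, E = 16*5 = 80 chips; eligible A, B, C, D, E
Layer 17-19: 3 each from A, B, D, E = 3*4 = 12 chips; eligible A, B, D, E
Layer 20-38: 19 each from A, B, E = 19*3 = 57 chips; eligible A, B, E

Pot 1: 80 chips, eligible: A, B, C, D, E
Pot 2: 12 chips, eligible: A, B, D, E
Pot 3: 57 chips, eligible: A, B, E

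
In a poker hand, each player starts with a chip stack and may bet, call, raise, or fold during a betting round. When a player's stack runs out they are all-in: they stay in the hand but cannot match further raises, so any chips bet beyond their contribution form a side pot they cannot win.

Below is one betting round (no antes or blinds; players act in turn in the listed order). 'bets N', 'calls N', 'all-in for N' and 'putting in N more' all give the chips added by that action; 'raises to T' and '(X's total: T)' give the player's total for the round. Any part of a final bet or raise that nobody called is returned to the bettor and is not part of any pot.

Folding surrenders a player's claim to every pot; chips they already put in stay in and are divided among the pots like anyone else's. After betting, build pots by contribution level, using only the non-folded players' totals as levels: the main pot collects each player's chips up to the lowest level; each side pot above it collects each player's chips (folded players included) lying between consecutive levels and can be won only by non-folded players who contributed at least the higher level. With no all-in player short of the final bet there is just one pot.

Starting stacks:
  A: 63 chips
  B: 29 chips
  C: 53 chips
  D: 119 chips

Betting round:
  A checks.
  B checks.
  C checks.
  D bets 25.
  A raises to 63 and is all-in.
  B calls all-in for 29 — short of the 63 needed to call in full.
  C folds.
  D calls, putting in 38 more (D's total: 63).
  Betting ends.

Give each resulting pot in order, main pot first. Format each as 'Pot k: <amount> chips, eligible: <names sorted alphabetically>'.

Contributions: A=63, B=29, D=63
Folded: C
Pot levels (distinct totals of non-folded players): 29, 63
Layer 1-29: 29 each from A, B, D = 29*3 = 87 chips; eligible A, B, D
Layer 30-63: 34 each from A, D = 34*2 = 68 chips; eligible A, D

Pot 1: 87 chips, eligible: A, B, D
Pot 2: 68 chips, eligible: A, D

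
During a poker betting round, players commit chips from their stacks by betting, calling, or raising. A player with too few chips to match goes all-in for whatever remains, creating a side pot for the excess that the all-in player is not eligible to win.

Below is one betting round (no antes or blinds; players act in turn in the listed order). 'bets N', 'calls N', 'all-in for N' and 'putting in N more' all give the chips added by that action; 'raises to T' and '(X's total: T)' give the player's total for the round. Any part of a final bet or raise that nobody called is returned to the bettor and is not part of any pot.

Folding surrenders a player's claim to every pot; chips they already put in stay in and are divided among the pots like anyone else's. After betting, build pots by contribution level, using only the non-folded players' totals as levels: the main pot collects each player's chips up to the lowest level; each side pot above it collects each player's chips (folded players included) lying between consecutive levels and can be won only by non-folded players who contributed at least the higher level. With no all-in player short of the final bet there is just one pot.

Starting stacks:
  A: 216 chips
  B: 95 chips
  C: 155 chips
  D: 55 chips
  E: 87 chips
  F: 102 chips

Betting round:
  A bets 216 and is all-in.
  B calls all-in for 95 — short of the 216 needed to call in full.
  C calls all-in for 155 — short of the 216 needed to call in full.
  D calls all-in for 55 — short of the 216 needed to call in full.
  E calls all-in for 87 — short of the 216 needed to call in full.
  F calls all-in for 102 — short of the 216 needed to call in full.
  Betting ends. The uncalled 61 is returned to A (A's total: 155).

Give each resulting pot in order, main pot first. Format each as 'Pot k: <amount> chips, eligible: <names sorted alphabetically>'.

Pot 1: 330 chips, eligible: A, B, C, D, E, F
Pot 2: 160 chips, eligible: A, B, C, E, F
Pot 3: 32 chips, eligible: A, B, C, F
Pot 4: 21 chips, eligible: A, C, F
Pot 5: 106 chips, eligible: A, C

Derivation:
Contributions (after 61 returned to A): A=155, B=95, C=155, D=55, E=87, F=102
Pot levels (distinct totals of non-folded players): 55, 87, 95, 102, 155
Layer 1-55: 55 each from A, B, C, D, E, F = 55*6 = 330 chips; eligible A, B, C, D, E, F
Layer 56-87: 32 each from A, B, C, E, F = 32*5 = 160 chips; eligible A, B, C, E, F
Layer 88-95: 8 each from A, B, C, F = 8*4 = 32 chips; eligible A, B, C, F
Layer 96-102: 7 each from A, C, F = 7*3 = 21 chips; eligible A, C, F
Layer 103-155: 53 each from A, C = 53*2 = 106 chips; eligible A, C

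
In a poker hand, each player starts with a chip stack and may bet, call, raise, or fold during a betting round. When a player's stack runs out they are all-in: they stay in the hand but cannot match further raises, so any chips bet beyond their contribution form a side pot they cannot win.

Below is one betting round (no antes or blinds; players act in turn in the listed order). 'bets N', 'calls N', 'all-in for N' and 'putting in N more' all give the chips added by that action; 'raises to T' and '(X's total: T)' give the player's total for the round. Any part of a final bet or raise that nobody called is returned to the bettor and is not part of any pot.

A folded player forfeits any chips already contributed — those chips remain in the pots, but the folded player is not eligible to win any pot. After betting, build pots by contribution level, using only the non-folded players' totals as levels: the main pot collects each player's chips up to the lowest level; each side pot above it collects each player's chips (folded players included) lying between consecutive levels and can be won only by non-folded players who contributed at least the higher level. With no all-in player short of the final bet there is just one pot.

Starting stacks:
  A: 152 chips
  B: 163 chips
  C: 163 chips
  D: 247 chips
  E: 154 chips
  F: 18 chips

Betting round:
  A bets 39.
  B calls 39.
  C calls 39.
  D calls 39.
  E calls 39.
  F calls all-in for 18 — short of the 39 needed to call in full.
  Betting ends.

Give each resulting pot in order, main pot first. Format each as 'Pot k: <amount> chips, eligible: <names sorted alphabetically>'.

Contributions: A=39, B=39, C=39, D=39, E=39, F=18
Pot levels (distinct totals of non-folded players): 18, 39
Layer 1-18: 18 each from A, B, C, D, E, F = 18*6 = 108 chips; eligible A, B, C, D, E, F
Layer 19-39: 21 each from A, B, C, D, E = 21*5 = 105 chips; eligible A, B, C, D, E

Pot 1: 108 chips, eligible: A, B, C, D, E, F
Pot 2: 105 chips, eligible: A, B, C, D, E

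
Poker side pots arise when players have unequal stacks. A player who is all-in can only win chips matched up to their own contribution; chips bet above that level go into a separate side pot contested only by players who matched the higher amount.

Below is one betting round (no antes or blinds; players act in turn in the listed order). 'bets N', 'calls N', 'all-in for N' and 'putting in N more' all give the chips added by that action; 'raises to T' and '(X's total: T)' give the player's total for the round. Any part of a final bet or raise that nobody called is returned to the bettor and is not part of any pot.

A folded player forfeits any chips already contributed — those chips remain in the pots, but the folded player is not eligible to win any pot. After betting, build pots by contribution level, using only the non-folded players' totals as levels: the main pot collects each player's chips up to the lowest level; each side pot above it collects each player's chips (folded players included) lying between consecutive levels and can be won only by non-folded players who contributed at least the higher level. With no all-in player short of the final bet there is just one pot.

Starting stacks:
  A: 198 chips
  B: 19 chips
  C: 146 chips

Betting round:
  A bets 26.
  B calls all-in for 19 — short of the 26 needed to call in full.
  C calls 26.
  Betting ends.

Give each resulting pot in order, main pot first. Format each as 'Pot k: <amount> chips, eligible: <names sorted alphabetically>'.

Contributions: A=26, B=19, C=26
Pot levels (distinct totals of non-folded players): 19, 26
Layer 1-19: 19 each from A, B, C = 19*3 = 57 chips; eligible A, B, C
Layer 20-26: 7 each from A, C = 7*2 = 14 chips; eligible A, C

Pot 1: 57 chips, eligible: A, B, C
Pot 2: 14 chips, eligible: A, C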